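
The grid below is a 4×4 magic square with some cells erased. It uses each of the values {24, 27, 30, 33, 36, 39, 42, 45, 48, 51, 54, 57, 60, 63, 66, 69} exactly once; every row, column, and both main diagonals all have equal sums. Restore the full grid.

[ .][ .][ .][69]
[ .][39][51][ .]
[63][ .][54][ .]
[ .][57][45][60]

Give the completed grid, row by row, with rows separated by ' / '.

The 16 entries sum to 744, so each line sums to 744/4 = 186.
Row 4 needs 186; the known cells sum to 162, so (4,1) = 24.
From column 3, 186 − (51 + 54 + 45) gives (1,3) = 36.
Main diagonal must total 186; the given cells sum to 153, so (1,1) = 33.
Anti-diagonal: 69 + 51 + 24 + ? = 186, so (3,2) = 42.
Using row 1: 33 + 36 + 69 + ? → (1,2) = 186 − 138 = 48.
Row 3 needs 186; the known cells sum to 159, so (3,4) = 27.
Column 1 must total 186; the given cells sum to 120, so (2,1) = 66.
Using column 4: 69 + 27 + 60 + ? → (2,4) = 186 − 156 = 30.

33 48 36 69 / 66 39 51 30 / 63 42 54 27 / 24 57 45 60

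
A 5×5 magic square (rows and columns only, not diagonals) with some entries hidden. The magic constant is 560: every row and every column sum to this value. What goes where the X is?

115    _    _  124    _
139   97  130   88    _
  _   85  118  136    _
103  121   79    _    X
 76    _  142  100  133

Row 2: 139 + 97 + 130 + 88 + ? = 560, so (2,5) = 106.
Row 5 must total 560; the given cells sum to 451, so (5,2) = 109.
Using column 1: 115 + 139 + 103 + 76 + ? → (3,1) = 560 − 433 = 127.
Column 2 must total 560; the given cells sum to 412, so (1,2) = 148.
Using column 3: 130 + 118 + 79 + 142 + ? → (1,3) = 560 − 469 = 91.
The remaining cell in column 4 is (4,4) = 560 − 448 = 112.
From row 1, 560 − (115 + 148 + 91 + 124) gives (1,5) = 82.
Row 3 needs 560; the known cells sum to 466, so (3,5) = 94.
The remaining cell in row 4 is (4,5) = 560 − 415 = 145.

145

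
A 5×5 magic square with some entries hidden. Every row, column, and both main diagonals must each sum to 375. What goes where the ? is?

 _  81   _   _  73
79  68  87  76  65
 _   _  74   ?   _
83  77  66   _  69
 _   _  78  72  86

63

The remaining cell in row 4 is (4,4) = 375 − 295 = 80.
Using column 3: 87 + 74 + 66 + 78 + ? → (1,3) = 375 − 305 = 70.
From column 5, 375 − (73 + 65 + 69 + 86) gives (3,5) = 82.
Main diagonal: 68 + 74 + 80 + 86 + ? = 375, so (1,1) = 67.
Using anti-diagonal: 73 + 76 + 74 + 77 + ? → (5,1) = 375 − 300 = 75.
Row 1: 67 + 81 + 70 + 73 + ? = 375, so (1,4) = 84.
The remaining cell in row 5 is (5,2) = 375 − 311 = 64.
Column 1 needs 375; the known cells sum to 304, so (3,1) = 71.
Column 2 must total 375; the given cells sum to 290, so (3,2) = 85.
Column 4 must total 375; the given cells sum to 312, so (3,4) = 63.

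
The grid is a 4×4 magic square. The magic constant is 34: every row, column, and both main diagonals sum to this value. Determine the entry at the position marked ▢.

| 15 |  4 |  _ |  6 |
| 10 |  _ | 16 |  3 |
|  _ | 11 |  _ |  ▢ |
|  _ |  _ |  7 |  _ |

13

The remaining cell in row 1 is (1,3) = 34 − 25 = 9.
Row 2: 10 + 16 + 3 + ? = 34, so (2,2) = 5.
Column 2 needs 34; the known cells sum to 20, so (4,2) = 14.
Column 3 must total 34; the given cells sum to 32, so (3,3) = 2.
The remaining cell in main diagonal is (4,4) = 34 − 22 = 12.
Anti-diagonal needs 34; the known cells sum to 33, so (4,1) = 1.
Column 1: 15 + 10 + 1 + ? = 34, so (3,1) = 8.
Using column 4: 6 + 3 + 12 + ? → (3,4) = 34 − 21 = 13.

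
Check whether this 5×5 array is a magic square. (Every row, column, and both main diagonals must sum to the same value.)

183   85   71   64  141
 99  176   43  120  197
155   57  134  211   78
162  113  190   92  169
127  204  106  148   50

No — row 5 sums to 635 but row 1 sums to 544.

Row 1: 183 + 85 + 71 + 64 + 141 = 544.
Row 2: 99 + 176 + 43 + 120 + 197 = 635.
Row 3: 155 + 57 + 134 + 211 + 78 = 635.
Row 4: 162 + 113 + 190 + 92 + 169 = 726.
Row 5: 127 + 204 + 106 + 148 + 50 = 635.
Column 1: 183 + 99 + 155 + 162 + 127 = 726.
Column 2: 85 + 176 + 57 + 113 + 204 = 635.
Column 3: 71 + 43 + 134 + 190 + 106 = 544.
Column 4: 64 + 120 + 211 + 92 + 148 = 635.
Column 5: 141 + 197 + 78 + 169 + 50 = 635.
Main diagonal: 183 + 176 + 134 + 92 + 50 = 635.
Anti-diagonal: 141 + 120 + 134 + 113 + 127 = 635.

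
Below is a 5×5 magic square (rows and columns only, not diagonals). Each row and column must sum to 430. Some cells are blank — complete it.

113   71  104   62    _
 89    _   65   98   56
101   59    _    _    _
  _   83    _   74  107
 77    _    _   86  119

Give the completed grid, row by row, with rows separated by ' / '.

113 71 104 62 80 / 89 122 65 98 56 / 101 59 92 110 68 / 50 83 116 74 107 / 77 95 53 86 119

Row 1: 113 + 71 + 104 + 62 + ? = 430, so (1,5) = 80.
Using row 2: 89 + 65 + 98 + 56 + ? → (2,2) = 430 − 308 = 122.
Column 1 needs 430; the known cells sum to 380, so (4,1) = 50.
Using column 2: 71 + 122 + 59 + 83 + ? → (5,2) = 430 − 335 = 95.
Column 4: 62 + 98 + 74 + 86 + ? = 430, so (3,4) = 110.
From column 5, 430 − (80 + 56 + 107 + 119) gives (3,5) = 68.
The remaining cell in row 3 is (3,3) = 430 − 338 = 92.
From row 4, 430 − (50 + 83 + 74 + 107) gives (4,3) = 116.
From row 5, 430 − (77 + 95 + 86 + 119) gives (5,3) = 53.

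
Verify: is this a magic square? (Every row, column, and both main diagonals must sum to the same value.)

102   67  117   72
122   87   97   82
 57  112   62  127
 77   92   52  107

No — column 3 sums to 328 but row 1 sums to 358.

Row 1: 102 + 67 + 117 + 72 = 358.
Row 2: 122 + 87 + 97 + 82 = 388.
Row 3: 57 + 112 + 62 + 127 = 358.
Row 4: 77 + 92 + 52 + 107 = 328.
Column 1: 102 + 122 + 57 + 77 = 358.
Column 2: 67 + 87 + 112 + 92 = 358.
Column 3: 117 + 97 + 62 + 52 = 328.
Column 4: 72 + 82 + 127 + 107 = 388.
Main diagonal: 102 + 87 + 62 + 107 = 358.
Anti-diagonal: 72 + 97 + 112 + 77 = 358.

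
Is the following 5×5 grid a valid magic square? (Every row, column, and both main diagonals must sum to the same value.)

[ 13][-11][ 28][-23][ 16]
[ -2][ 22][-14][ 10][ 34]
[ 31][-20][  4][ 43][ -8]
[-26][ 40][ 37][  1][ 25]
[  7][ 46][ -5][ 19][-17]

No — column 1 sums to 23 but column 4 sums to 50.

Row 1: 13 + (-11) + 28 + (-23) + 16 = 23.
Row 2: -2 + 22 + (-14) + 10 + 34 = 50.
Row 3: 31 + (-20) + 4 + 43 + (-8) = 50.
Row 4: -26 + 40 + 37 + 1 + 25 = 77.
Row 5: 7 + 46 + (-5) + 19 + (-17) = 50.
Column 1: 13 + (-2) + 31 + (-26) + 7 = 23.
Column 2: -11 + 22 + (-20) + 40 + 46 = 77.
Column 3: 28 + (-14) + 4 + 37 + (-5) = 50.
Column 4: -23 + 10 + 43 + 1 + 19 = 50.
Column 5: 16 + 34 + (-8) + 25 + (-17) = 50.
Main diagonal: 13 + 22 + 4 + 1 + (-17) = 23.
Anti-diagonal: 16 + 10 + 4 + 40 + 7 = 77.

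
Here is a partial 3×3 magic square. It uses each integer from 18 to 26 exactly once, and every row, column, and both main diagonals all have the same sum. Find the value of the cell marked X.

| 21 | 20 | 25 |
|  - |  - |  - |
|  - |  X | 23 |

24

The entries are 18 through 26, which sum to 198, so each line sums to 198/3 = 66.
Column 3: 25 + 23 + ? = 66, so (2,3) = 18.
Main diagonal must total 66; the given cells sum to 44, so (2,2) = 22.
The remaining cell in anti-diagonal is (3,1) = 66 − 47 = 19.
Using row 2: 22 + 18 + ? → (2,1) = 66 − 40 = 26.
Row 3: 19 + 23 + ? = 66, so (3,2) = 24.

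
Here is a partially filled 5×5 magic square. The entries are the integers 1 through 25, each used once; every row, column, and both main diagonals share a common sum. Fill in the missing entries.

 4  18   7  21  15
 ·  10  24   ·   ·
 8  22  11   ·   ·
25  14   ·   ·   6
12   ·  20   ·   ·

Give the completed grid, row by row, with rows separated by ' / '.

4 18 7 21 15 / 16 10 24 13 2 / 8 22 11 5 19 / 25 14 3 17 6 / 12 1 20 9 23

The entries are 1 through 25, which sum to 325, so each line sums to 325/5 = 65.
Column 1 needs 65; the known cells sum to 49, so (2,1) = 16.
Using column 2: 18 + 10 + 22 + 14 + ? → (5,2) = 65 − 64 = 1.
Column 3 needs 65; the known cells sum to 62, so (4,3) = 3.
The remaining cell in anti-diagonal is (2,4) = 65 − 52 = 13.
The remaining cell in row 2 is (2,5) = 65 − 63 = 2.
The remaining cell in row 4 is (4,4) = 65 − 48 = 17.
The remaining cell in main diagonal is (5,5) = 65 − 42 = 23.
From row 5, 65 − (12 + 1 + 20 + 23) gives (5,4) = 9.
From column 4, 65 − (21 + 13 + 17 + 9) gives (3,4) = 5.
Column 5 must total 65; the given cells sum to 46, so (3,5) = 19.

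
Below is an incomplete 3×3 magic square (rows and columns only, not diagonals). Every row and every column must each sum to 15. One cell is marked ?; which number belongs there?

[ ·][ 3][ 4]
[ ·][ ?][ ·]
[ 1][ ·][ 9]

7

Row 1 must total 15; the given cells sum to 7, so (1,1) = 8.
Row 3 must total 15; the given cells sum to 10, so (3,2) = 5.
From column 1, 15 − (8 + 1) gives (2,1) = 6.
The remaining cell in column 2 is (2,2) = 15 − 8 = 7.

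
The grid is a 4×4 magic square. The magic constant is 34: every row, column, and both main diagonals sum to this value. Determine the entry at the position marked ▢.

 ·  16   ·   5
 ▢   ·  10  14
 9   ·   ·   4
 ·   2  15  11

From row 4, 34 − (2 + 15 + 11) gives (4,1) = 6.
Anti-diagonal must total 34; the given cells sum to 21, so (3,2) = 13.
Row 3 must total 34; the given cells sum to 26, so (3,3) = 8.
Column 2 must total 34; the given cells sum to 31, so (2,2) = 3.
Column 3: 10 + 8 + 15 + ? = 34, so (1,3) = 1.
Using main diagonal: 3 + 8 + 11 + ? → (1,1) = 34 − 22 = 12.
Using row 2: 3 + 10 + 14 + ? → (2,1) = 34 − 27 = 7.

7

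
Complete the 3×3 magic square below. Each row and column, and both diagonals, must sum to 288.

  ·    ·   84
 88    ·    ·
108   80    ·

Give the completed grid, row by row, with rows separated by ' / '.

Row 3 must total 288; the given cells sum to 188, so (3,3) = 100.
The remaining cell in column 1 is (1,1) = 288 − 196 = 92.
Column 3: 84 + 100 + ? = 288, so (2,3) = 104.
From main diagonal, 288 − (92 + 100) gives (2,2) = 96.
The remaining cell in row 1 is (1,2) = 288 − 176 = 112.

92 112 84 / 88 96 104 / 108 80 100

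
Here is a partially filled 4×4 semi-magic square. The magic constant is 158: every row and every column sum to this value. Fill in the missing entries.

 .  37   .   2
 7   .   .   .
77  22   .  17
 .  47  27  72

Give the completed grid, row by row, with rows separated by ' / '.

62 37 57 2 / 7 52 32 67 / 77 22 42 17 / 12 47 27 72

Row 3 needs 158; the known cells sum to 116, so (3,3) = 42.
Using row 4: 47 + 27 + 72 + ? → (4,1) = 158 − 146 = 12.
The remaining cell in column 1 is (1,1) = 158 − 96 = 62.
Column 2 needs 158; the known cells sum to 106, so (2,2) = 52.
The remaining cell in column 4 is (2,4) = 158 − 91 = 67.
Row 1: 62 + 37 + 2 + ? = 158, so (1,3) = 57.
The remaining cell in row 2 is (2,3) = 158 − 126 = 32.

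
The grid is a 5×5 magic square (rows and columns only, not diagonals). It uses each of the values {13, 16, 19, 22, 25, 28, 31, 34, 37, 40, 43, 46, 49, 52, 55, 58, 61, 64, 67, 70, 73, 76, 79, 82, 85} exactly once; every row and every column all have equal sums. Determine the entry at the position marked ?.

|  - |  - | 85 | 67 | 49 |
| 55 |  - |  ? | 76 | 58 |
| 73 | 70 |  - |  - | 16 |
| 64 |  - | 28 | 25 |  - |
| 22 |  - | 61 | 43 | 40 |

19

The 25 entries sum to 1225, so each line sums to 1225/5 = 245.
Using row 5: 22 + 61 + 43 + 40 + ? → (5,2) = 245 − 166 = 79.
From column 1, 245 − (55 + 73 + 64 + 22) gives (1,1) = 31.
Column 4 must total 245; the given cells sum to 211, so (3,4) = 34.
Column 5: 49 + 58 + 16 + 40 + ? = 245, so (4,5) = 82.
Row 1 needs 245; the known cells sum to 232, so (1,2) = 13.
The remaining cell in row 3 is (3,3) = 245 − 193 = 52.
Using row 4: 64 + 28 + 25 + 82 + ? → (4,2) = 245 − 199 = 46.
The remaining cell in column 2 is (2,2) = 245 − 208 = 37.
The remaining cell in column 3 is (2,3) = 245 − 226 = 19.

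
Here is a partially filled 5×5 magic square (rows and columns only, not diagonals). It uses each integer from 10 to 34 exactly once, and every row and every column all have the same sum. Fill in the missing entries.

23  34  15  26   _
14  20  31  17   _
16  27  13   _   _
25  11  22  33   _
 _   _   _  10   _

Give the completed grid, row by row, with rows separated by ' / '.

The entries are 10 through 34, which sum to 550, so each line sums to 550/5 = 110.
From row 1, 110 − (23 + 34 + 15 + 26) gives (1,5) = 12.
Row 2 needs 110; the known cells sum to 82, so (2,5) = 28.
The remaining cell in row 4 is (4,5) = 110 − 91 = 19.
From column 1, 110 − (23 + 14 + 16 + 25) gives (5,1) = 32.
Column 2 needs 110; the known cells sum to 92, so (5,2) = 18.
Column 3 must total 110; the given cells sum to 81, so (5,3) = 29.
Column 4 needs 110; the known cells sum to 86, so (3,4) = 24.
Row 3: 16 + 27 + 13 + 24 + ? = 110, so (3,5) = 30.
The remaining cell in row 5 is (5,5) = 110 − 89 = 21.

23 34 15 26 12 / 14 20 31 17 28 / 16 27 13 24 30 / 25 11 22 33 19 / 32 18 29 10 21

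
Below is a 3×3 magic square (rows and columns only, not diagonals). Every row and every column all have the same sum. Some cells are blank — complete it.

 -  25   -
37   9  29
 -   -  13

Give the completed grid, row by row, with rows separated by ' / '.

17 25 33 / 37 9 29 / 21 41 13

Row 2 is already complete: 37 + 9 + 29 = 75, so that is the magic constant.
From column 2, 75 − (25 + 9) gives (3,2) = 41.
The remaining cell in column 3 is (1,3) = 75 − 42 = 33.
From row 1, 75 − (25 + 33) gives (1,1) = 17.
Row 3 must total 75; the given cells sum to 54, so (3,1) = 21.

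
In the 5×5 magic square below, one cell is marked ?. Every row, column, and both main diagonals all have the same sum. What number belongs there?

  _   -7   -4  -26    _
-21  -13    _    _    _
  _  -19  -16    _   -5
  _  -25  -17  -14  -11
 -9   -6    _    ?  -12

Column 2 is complete and sums to -70; that is the magic constant.
Row 4 must total -70; the given cells sum to -67, so (4,1) = -3.
Main diagonal needs -70; the known cells sum to -55, so (1,1) = -15.
Row 1 must total -70; the given cells sum to -52, so (1,5) = -18.
Column 1: -15 + (-21) + (-3) + (-9) + ? = -70, so (3,1) = -22.
Column 5 needs -70; the known cells sum to -46, so (2,5) = -24.
Anti-diagonal must total -70; the given cells sum to -68, so (2,4) = -2.
Row 2 must total -70; the given cells sum to -60, so (2,3) = -10.
From row 3, -70 − (-22 + (-19) + (-16) + (-5)) gives (3,4) = -8.
Using column 3: -4 + (-10) + (-16) + (-17) + ? → (5,3) = -70 − (-47) = -23.
Column 4 needs -70; the known cells sum to -50, so (5,4) = -20.

-20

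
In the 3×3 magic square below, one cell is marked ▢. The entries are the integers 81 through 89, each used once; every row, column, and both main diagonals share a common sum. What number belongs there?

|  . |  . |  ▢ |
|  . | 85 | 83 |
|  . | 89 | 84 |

88

The entries are 81 through 89, which sum to 765, so each line sums to 765/3 = 255.
Using row 2: 85 + 83 + ? → (2,1) = 255 − 168 = 87.
Using row 3: 89 + 84 + ? → (3,1) = 255 − 173 = 82.
The remaining cell in column 1 is (1,1) = 255 − 169 = 86.
Column 2 must total 255; the given cells sum to 174, so (1,2) = 81.
Column 3: 83 + 84 + ? = 255, so (1,3) = 88.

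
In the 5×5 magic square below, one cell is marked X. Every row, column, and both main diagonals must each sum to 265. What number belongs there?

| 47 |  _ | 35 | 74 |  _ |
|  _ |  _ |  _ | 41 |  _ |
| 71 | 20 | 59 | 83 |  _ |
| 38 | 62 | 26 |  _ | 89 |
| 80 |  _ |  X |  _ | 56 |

68

The remaining cell in row 3 is (3,5) = 265 − 233 = 32.
From row 4, 265 − (38 + 62 + 26 + 89) gives (4,4) = 50.
Using column 1: 47 + 71 + 38 + 80 + ? → (2,1) = 265 − 236 = 29.
Using column 4: 74 + 41 + 83 + 50 + ? → (5,4) = 265 − 248 = 17.
Using main diagonal: 47 + 59 + 50 + 56 + ? → (2,2) = 265 − 212 = 53.
Anti-diagonal: 41 + 59 + 62 + 80 + ? = 265, so (1,5) = 23.
Row 1 must total 265; the given cells sum to 179, so (1,2) = 86.
The remaining cell in column 2 is (5,2) = 265 − 221 = 44.
Using column 5: 23 + 32 + 89 + 56 + ? → (2,5) = 265 − 200 = 65.
Row 2 needs 265; the known cells sum to 188, so (2,3) = 77.
Row 5 needs 265; the known cells sum to 197, so (5,3) = 68.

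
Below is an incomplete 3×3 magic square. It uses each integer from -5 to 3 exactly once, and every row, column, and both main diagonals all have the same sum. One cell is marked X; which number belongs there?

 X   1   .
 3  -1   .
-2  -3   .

-4

The entries are -5 through 3, which sum to -9, so each line sums to -9/3 = -3.
The remaining cell in row 2 is (2,3) = -3 − 2 = -5.
The remaining cell in row 3 is (3,3) = -3 − (-5) = 2.
Column 1 must total -3; the given cells sum to 1, so (1,1) = -4.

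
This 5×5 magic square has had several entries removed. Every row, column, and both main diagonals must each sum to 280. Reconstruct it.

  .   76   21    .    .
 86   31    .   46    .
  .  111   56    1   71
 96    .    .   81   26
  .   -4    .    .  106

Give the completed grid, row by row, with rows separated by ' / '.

6 76 21 116 61 / 86 31 101 46 16 / 41 111 56 1 71 / 96 66 11 81 26 / 51 -4 91 36 106

Using row 3: 111 + 56 + 1 + 71 + ? → (3,1) = 280 − 239 = 41.
Column 2: 76 + 31 + 111 + (-4) + ? = 280, so (4,2) = 66.
Using main diagonal: 31 + 56 + 81 + 106 + ? → (1,1) = 280 − 274 = 6.
Row 4: 96 + 66 + 81 + 26 + ? = 280, so (4,3) = 11.
The remaining cell in column 1 is (5,1) = 280 − 229 = 51.
From anti-diagonal, 280 − (46 + 56 + 66 + 51) gives (1,5) = 61.
The remaining cell in row 1 is (1,4) = 280 − 164 = 116.
Column 4 needs 280; the known cells sum to 244, so (5,4) = 36.
Column 5 needs 280; the known cells sum to 264, so (2,5) = 16.
From row 2, 280 − (86 + 31 + 46 + 16) gives (2,3) = 101.
Row 5 must total 280; the given cells sum to 189, so (5,3) = 91.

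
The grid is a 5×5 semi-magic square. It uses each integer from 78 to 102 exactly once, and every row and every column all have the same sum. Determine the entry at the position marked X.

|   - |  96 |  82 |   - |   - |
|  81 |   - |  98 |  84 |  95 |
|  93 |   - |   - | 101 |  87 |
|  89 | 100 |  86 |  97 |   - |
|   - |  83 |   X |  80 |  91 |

The entries are 78 through 102, which sum to 2250, so each line sums to 2250/5 = 450.
Row 2 must total 450; the given cells sum to 358, so (2,2) = 92.
Row 4 must total 450; the given cells sum to 372, so (4,5) = 78.
From column 2, 450 − (96 + 92 + 100 + 83) gives (3,2) = 79.
Column 4 needs 450; the known cells sum to 362, so (1,4) = 88.
Column 5: 95 + 87 + 78 + 91 + ? = 450, so (1,5) = 99.
Using row 1: 96 + 82 + 88 + 99 + ? → (1,1) = 450 − 365 = 85.
Row 3: 93 + 79 + 101 + 87 + ? = 450, so (3,3) = 90.
Column 1 needs 450; the known cells sum to 348, so (5,1) = 102.
Using column 3: 82 + 98 + 90 + 86 + ? → (5,3) = 450 − 356 = 94.

94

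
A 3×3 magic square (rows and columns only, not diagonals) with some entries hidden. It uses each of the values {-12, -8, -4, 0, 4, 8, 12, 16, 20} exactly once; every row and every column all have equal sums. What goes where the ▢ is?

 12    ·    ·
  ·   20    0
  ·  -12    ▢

The 9 entries sum to 36, so each line sums to 36/3 = 12.
Row 2 needs 12; the known cells sum to 20, so (2,1) = -8.
Column 1 must total 12; the given cells sum to 4, so (3,1) = 8.
Column 2 must total 12; the given cells sum to 8, so (1,2) = 4.
Row 1 needs 12; the known cells sum to 16, so (1,3) = -4.
Row 3 must total 12; the given cells sum to -4, so (3,3) = 16.

16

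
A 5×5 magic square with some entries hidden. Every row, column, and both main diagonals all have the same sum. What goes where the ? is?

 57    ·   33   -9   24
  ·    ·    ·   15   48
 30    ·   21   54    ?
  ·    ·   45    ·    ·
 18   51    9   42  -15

12

Row 5 is complete and sums to 105; that is the magic constant.
Using row 1: 57 + 33 + (-9) + 24 + ? → (1,2) = 105 − 105 = 0.
The remaining cell in column 3 is (2,3) = 105 − 108 = -3.
Column 4 must total 105; the given cells sum to 102, so (4,4) = 3.
From main diagonal, 105 − (57 + 21 + 3 + (-15)) gives (2,2) = 39.
Anti-diagonal: 24 + 15 + 21 + 18 + ? = 105, so (4,2) = 27.
Row 2: 39 + (-3) + 15 + 48 + ? = 105, so (2,1) = 6.
From column 1, 105 − (57 + 6 + 30 + 18) gives (4,1) = -6.
Column 2 must total 105; the given cells sum to 117, so (3,2) = -12.
The remaining cell in row 3 is (3,5) = 105 − 93 = 12.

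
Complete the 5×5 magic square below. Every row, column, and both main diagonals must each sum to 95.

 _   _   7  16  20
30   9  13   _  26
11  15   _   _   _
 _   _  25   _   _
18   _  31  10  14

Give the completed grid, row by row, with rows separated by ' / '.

24 28 7 16 20 / 30 9 13 17 26 / 11 15 19 23 27 / 12 21 25 29 8 / 18 22 31 10 14

Row 2: 30 + 9 + 13 + 26 + ? = 95, so (2,4) = 17.
Row 5 must total 95; the given cells sum to 73, so (5,2) = 22.
The remaining cell in column 3 is (3,3) = 95 − 76 = 19.
The remaining cell in anti-diagonal is (4,2) = 95 − 74 = 21.
Column 2 needs 95; the known cells sum to 67, so (1,2) = 28.
Row 1 must total 95; the given cells sum to 71, so (1,1) = 24.
Column 1: 24 + 30 + 11 + 18 + ? = 95, so (4,1) = 12.
From main diagonal, 95 − (24 + 9 + 19 + 14) gives (4,4) = 29.
The remaining cell in row 4 is (4,5) = 95 − 87 = 8.
Column 4 needs 95; the known cells sum to 72, so (3,4) = 23.
Column 5 must total 95; the given cells sum to 68, so (3,5) = 27.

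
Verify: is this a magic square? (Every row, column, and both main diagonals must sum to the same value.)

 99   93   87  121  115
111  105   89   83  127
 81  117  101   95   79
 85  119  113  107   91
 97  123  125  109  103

Row 1: 99 + 93 + 87 + 121 + 115 = 515.
Row 2: 111 + 105 + 89 + 83 + 127 = 515.
Row 3: 81 + 117 + 101 + 95 + 79 = 473.
Row 4: 85 + 119 + 113 + 107 + 91 = 515.
Row 5: 97 + 123 + 125 + 109 + 103 = 557.
Column 1: 99 + 111 + 81 + 85 + 97 = 473.
Column 2: 93 + 105 + 117 + 119 + 123 = 557.
Column 3: 87 + 89 + 101 + 113 + 125 = 515.
Column 4: 121 + 83 + 95 + 107 + 109 = 515.
Column 5: 115 + 127 + 79 + 91 + 103 = 515.
Main diagonal: 99 + 105 + 101 + 107 + 103 = 515.
Anti-diagonal: 115 + 83 + 101 + 119 + 97 = 515.

No — column 4 sums to 515 but column 2 sums to 557.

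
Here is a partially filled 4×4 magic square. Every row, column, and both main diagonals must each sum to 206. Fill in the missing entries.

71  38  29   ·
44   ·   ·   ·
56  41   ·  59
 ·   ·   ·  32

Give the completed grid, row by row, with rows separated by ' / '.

71 38 29 68 / 44 53 62 47 / 56 41 50 59 / 35 74 65 32

Using row 1: 71 + 38 + 29 + ? → (1,4) = 206 − 138 = 68.
Using row 3: 56 + 41 + 59 + ? → (3,3) = 206 − 156 = 50.
From column 1, 206 − (71 + 44 + 56) gives (4,1) = 35.
Column 4 needs 206; the known cells sum to 159, so (2,4) = 47.
From main diagonal, 206 − (71 + 50 + 32) gives (2,2) = 53.
Anti-diagonal must total 206; the given cells sum to 144, so (2,3) = 62.
Column 2 must total 206; the given cells sum to 132, so (4,2) = 74.
Column 3 must total 206; the given cells sum to 141, so (4,3) = 65.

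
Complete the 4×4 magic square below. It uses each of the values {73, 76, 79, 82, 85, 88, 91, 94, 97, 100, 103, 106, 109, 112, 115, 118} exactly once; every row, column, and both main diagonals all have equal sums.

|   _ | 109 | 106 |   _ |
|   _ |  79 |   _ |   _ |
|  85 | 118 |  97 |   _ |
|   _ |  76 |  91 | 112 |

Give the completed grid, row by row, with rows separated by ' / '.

The 16 entries sum to 1528, so each line sums to 1528/4 = 382.
Using row 3: 85 + 118 + 97 + ? → (3,4) = 382 − 300 = 82.
Row 4 must total 382; the given cells sum to 279, so (4,1) = 103.
From column 3, 382 − (106 + 97 + 91) gives (2,3) = 88.
Main diagonal: 79 + 97 + 112 + ? = 382, so (1,1) = 94.
Using anti-diagonal: 88 + 118 + 103 + ? → (1,4) = 382 − 309 = 73.
Using column 1: 94 + 85 + 103 + ? → (2,1) = 382 − 282 = 100.
Column 4: 73 + 82 + 112 + ? = 382, so (2,4) = 115.

94 109 106 73 / 100 79 88 115 / 85 118 97 82 / 103 76 91 112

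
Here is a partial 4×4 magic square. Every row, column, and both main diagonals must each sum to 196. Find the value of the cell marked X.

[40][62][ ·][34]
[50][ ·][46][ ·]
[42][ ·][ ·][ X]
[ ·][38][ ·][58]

48

Row 1 needs 196; the known cells sum to 136, so (1,3) = 60.
Column 1: 40 + 50 + 42 + ? = 196, so (4,1) = 64.
Anti-diagonal: 34 + 46 + 64 + ? = 196, so (3,2) = 52.
Row 4 must total 196; the given cells sum to 160, so (4,3) = 36.
From column 2, 196 − (62 + 52 + 38) gives (2,2) = 44.
The remaining cell in column 3 is (3,3) = 196 − 142 = 54.
Row 2 must total 196; the given cells sum to 140, so (2,4) = 56.
From row 3, 196 − (42 + 52 + 54) gives (3,4) = 48.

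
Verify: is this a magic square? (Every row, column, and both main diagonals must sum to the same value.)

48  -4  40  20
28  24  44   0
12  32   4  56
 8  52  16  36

Row 1: 48 + (-4) + 40 + 20 = 104.
Row 2: 28 + 24 + 44 + 0 = 96.
Row 3: 12 + 32 + 4 + 56 = 104.
Row 4: 8 + 52 + 16 + 36 = 112.
Column 1: 48 + 28 + 12 + 8 = 96.
Column 2: -4 + 24 + 32 + 52 = 104.
Column 3: 40 + 44 + 4 + 16 = 104.
Column 4: 20 + 0 + 56 + 36 = 112.
Main diagonal: 48 + 24 + 4 + 36 = 112.
Anti-diagonal: 20 + 44 + 32 + 8 = 104.

No — main diagonal sums to 112 but row 2 sums to 96.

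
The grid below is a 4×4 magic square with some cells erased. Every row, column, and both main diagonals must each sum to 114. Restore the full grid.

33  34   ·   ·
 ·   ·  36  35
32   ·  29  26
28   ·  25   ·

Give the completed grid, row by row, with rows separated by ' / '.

Row 3 must total 114; the given cells sum to 87, so (3,2) = 27.
The remaining cell in column 1 is (2,1) = 114 − 93 = 21.
Using column 3: 36 + 29 + 25 + ? → (1,3) = 114 − 90 = 24.
Anti-diagonal must total 114; the given cells sum to 91, so (1,4) = 23.
Row 2 needs 114; the known cells sum to 92, so (2,2) = 22.
From column 2, 114 − (34 + 22 + 27) gives (4,2) = 31.
From column 4, 114 − (23 + 35 + 26) gives (4,4) = 30.

33 34 24 23 / 21 22 36 35 / 32 27 29 26 / 28 31 25 30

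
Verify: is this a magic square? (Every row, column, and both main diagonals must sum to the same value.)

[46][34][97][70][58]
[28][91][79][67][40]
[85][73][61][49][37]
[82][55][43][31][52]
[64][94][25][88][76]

Row 1: 46 + 34 + 97 + 70 + 58 = 305.
Row 2: 28 + 91 + 79 + 67 + 40 = 305.
Row 3: 85 + 73 + 61 + 49 + 37 = 305.
Row 4: 82 + 55 + 43 + 31 + 52 = 263.
Row 5: 64 + 94 + 25 + 88 + 76 = 347.
Column 1: 46 + 28 + 85 + 82 + 64 = 305.
Column 2: 34 + 91 + 73 + 55 + 94 = 347.
Column 3: 97 + 79 + 61 + 43 + 25 = 305.
Column 4: 70 + 67 + 49 + 31 + 88 = 305.
Column 5: 58 + 40 + 37 + 52 + 76 = 263.
Main diagonal: 46 + 91 + 61 + 31 + 76 = 305.
Anti-diagonal: 58 + 67 + 61 + 55 + 64 = 305.

No — row 3 sums to 305 but column 2 sums to 347.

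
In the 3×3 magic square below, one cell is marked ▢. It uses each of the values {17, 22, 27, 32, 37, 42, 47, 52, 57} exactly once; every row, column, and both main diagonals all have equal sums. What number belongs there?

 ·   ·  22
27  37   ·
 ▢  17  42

The 9 entries sum to 333, so each line sums to 333/3 = 111.
Using row 2: 27 + 37 + ? → (2,3) = 111 − 64 = 47.
Row 3: 17 + 42 + ? = 111, so (3,1) = 52.

52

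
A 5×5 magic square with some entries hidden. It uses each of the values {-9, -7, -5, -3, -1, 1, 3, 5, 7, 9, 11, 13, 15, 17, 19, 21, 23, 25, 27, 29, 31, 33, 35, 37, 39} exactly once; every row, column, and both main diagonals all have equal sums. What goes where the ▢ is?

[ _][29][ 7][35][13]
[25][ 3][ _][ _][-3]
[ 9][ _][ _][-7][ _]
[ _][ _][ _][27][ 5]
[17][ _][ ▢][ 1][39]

The 25 entries sum to 375, so each line sums to 375/5 = 75.
From row 1, 75 − (29 + 7 + 35 + 13) gives (1,1) = -9.
From column 1, 75 − (-9 + 25 + 9 + 17) gives (4,1) = 33.
Column 4 needs 75; the known cells sum to 56, so (2,4) = 19.
Column 5 must total 75; the given cells sum to 54, so (3,5) = 21.
Main diagonal must total 75; the given cells sum to 60, so (3,3) = 15.
Anti-diagonal needs 75; the known cells sum to 64, so (4,2) = 11.
Using row 2: 25 + 3 + 19 + (-3) + ? → (2,3) = 75 − 44 = 31.
From row 3, 75 − (9 + 15 + (-7) + 21) gives (3,2) = 37.
The remaining cell in row 4 is (4,3) = 75 − 76 = -1.
Column 2 needs 75; the known cells sum to 80, so (5,2) = -5.
Using column 3: 7 + 31 + 15 + (-1) + ? → (5,3) = 75 − 52 = 23.

23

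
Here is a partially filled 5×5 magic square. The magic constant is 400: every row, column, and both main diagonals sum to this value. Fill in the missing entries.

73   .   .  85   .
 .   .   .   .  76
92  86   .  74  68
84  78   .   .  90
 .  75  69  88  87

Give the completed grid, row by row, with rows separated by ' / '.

73 72 91 85 79 / 70 89 83 82 76 / 92 86 80 74 68 / 84 78 77 71 90 / 81 75 69 88 87

From row 3, 400 − (92 + 86 + 74 + 68) gives (3,3) = 80.
Row 5 needs 400; the known cells sum to 319, so (5,1) = 81.
Column 1: 73 + 92 + 84 + 81 + ? = 400, so (2,1) = 70.
From column 5, 400 − (76 + 68 + 90 + 87) gives (1,5) = 79.
Anti-diagonal needs 400; the known cells sum to 318, so (2,4) = 82.
Column 4 must total 400; the given cells sum to 329, so (4,4) = 71.
Using main diagonal: 73 + 80 + 71 + 87 + ? → (2,2) = 400 − 311 = 89.
Row 2 must total 400; the given cells sum to 317, so (2,3) = 83.
Using row 4: 84 + 78 + 71 + 90 + ? → (4,3) = 400 − 323 = 77.
From column 2, 400 − (89 + 86 + 78 + 75) gives (1,2) = 72.
From column 3, 400 − (83 + 80 + 77 + 69) gives (1,3) = 91.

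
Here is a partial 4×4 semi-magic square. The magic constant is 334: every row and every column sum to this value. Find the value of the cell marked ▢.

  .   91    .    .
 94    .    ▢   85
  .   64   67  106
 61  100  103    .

76

Row 3 needs 334; the known cells sum to 237, so (3,1) = 97.
The remaining cell in row 4 is (4,4) = 334 − 264 = 70.
Column 1 must total 334; the given cells sum to 252, so (1,1) = 82.
Column 2 must total 334; the given cells sum to 255, so (2,2) = 79.
Column 4 must total 334; the given cells sum to 261, so (1,4) = 73.
Row 1 must total 334; the given cells sum to 246, so (1,3) = 88.
From row 2, 334 − (94 + 79 + 85) gives (2,3) = 76.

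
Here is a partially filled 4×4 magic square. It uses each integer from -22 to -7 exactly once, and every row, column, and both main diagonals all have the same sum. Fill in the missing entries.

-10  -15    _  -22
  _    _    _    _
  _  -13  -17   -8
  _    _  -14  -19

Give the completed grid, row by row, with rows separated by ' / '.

The entries are -22 through -7, which sum to -232, so each line sums to -232/4 = -58.
From row 1, -58 − (-10 + (-15) + (-22)) gives (1,3) = -11.
Row 3: -13 + (-17) + (-8) + ? = -58, so (3,1) = -20.
Column 3 must total -58; the given cells sum to -42, so (2,3) = -16.
Column 4: -22 + (-8) + (-19) + ? = -58, so (2,4) = -9.
From main diagonal, -58 − (-10 + (-17) + (-19)) gives (2,2) = -12.
Anti-diagonal must total -58; the given cells sum to -51, so (4,1) = -7.
Row 2 needs -58; the known cells sum to -37, so (2,1) = -21.
From row 4, -58 − (-7 + (-14) + (-19)) gives (4,2) = -18.

-10 -15 -11 -22 / -21 -12 -16 -9 / -20 -13 -17 -8 / -7 -18 -14 -19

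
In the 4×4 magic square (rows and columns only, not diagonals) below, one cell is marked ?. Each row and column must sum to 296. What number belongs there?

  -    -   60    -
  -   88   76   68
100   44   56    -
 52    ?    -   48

92

Row 2 must total 296; the given cells sum to 232, so (2,1) = 64.
Row 3: 100 + 44 + 56 + ? = 296, so (3,4) = 96.
From column 1, 296 − (64 + 100 + 52) gives (1,1) = 80.
The remaining cell in column 3 is (4,3) = 296 − 192 = 104.
From column 4, 296 − (68 + 96 + 48) gives (1,4) = 84.
Row 1 needs 296; the known cells sum to 224, so (1,2) = 72.
Using row 4: 52 + 104 + 48 + ? → (4,2) = 296 − 204 = 92.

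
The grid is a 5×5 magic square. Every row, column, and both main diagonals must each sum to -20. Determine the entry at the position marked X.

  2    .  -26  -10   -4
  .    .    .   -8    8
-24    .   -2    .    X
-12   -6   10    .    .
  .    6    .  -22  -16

20

Row 1 needs -20; the known cells sum to -38, so (1,2) = 18.
Using anti-diagonal: -4 + (-8) + (-2) + (-6) + ? → (5,1) = -20 − (-20) = 0.
From row 5, -20 − (0 + 6 + (-22) + (-16)) gives (5,3) = 12.
Column 1 needs -20; the known cells sum to -34, so (2,1) = 14.
Column 3: -26 + (-2) + 10 + 12 + ? = -20, so (2,3) = -14.
Using row 2: 14 + (-14) + (-8) + 8 + ? → (2,2) = -20 − 0 = -20.
Column 2 must total -20; the given cells sum to -2, so (3,2) = -18.
Main diagonal must total -20; the given cells sum to -36, so (4,4) = 16.
Row 4 must total -20; the given cells sum to 8, so (4,5) = -28.
From column 4, -20 − (-10 + (-8) + 16 + (-22)) gives (3,4) = 4.
Column 5: -4 + 8 + (-28) + (-16) + ? = -20, so (3,5) = 20.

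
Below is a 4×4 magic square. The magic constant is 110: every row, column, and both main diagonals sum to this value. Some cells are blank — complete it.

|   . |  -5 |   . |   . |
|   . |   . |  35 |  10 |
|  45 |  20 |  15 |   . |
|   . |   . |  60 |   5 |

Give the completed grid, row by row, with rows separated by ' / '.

Row 3: 45 + 20 + 15 + ? = 110, so (3,4) = 30.
From column 3, 110 − (35 + 15 + 60) gives (1,3) = 0.
Column 4: 10 + 30 + 5 + ? = 110, so (1,4) = 65.
Anti-diagonal needs 110; the known cells sum to 120, so (4,1) = -10.
The remaining cell in row 1 is (1,1) = 110 − 60 = 50.
Using row 4: -10 + 60 + 5 + ? → (4,2) = 110 − 55 = 55.
Column 1 must total 110; the given cells sum to 85, so (2,1) = 25.
Column 2: -5 + 20 + 55 + ? = 110, so (2,2) = 40.

50 -5 0 65 / 25 40 35 10 / 45 20 15 30 / -10 55 60 5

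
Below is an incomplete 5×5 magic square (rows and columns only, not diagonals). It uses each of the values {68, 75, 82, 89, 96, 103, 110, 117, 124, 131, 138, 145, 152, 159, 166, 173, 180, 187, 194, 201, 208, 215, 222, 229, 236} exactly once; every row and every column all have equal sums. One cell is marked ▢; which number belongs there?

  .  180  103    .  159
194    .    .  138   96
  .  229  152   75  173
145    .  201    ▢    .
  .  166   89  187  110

124

The 25 entries sum to 3800, so each line sums to 3800/5 = 760.
Row 3 must total 760; the given cells sum to 629, so (3,1) = 131.
Row 5 must total 760; the given cells sum to 552, so (5,1) = 208.
From column 1, 760 − (194 + 131 + 145 + 208) gives (1,1) = 82.
Column 3 needs 760; the known cells sum to 545, so (2,3) = 215.
The remaining cell in column 5 is (4,5) = 760 − 538 = 222.
Using row 1: 82 + 180 + 103 + 159 + ? → (1,4) = 760 − 524 = 236.
Row 2 must total 760; the given cells sum to 643, so (2,2) = 117.
Column 2 needs 760; the known cells sum to 692, so (4,2) = 68.
From column 4, 760 − (236 + 138 + 75 + 187) gives (4,4) = 124.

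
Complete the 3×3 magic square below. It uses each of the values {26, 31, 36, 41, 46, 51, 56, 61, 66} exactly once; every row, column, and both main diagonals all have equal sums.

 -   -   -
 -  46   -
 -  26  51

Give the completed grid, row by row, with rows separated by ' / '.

41 66 31 / 36 46 56 / 61 26 51

The 9 entries sum to 414, so each line sums to 414/3 = 138.
Row 3: 26 + 51 + ? = 138, so (3,1) = 61.
From column 2, 138 − (46 + 26) gives (1,2) = 66.
Main diagonal needs 138; the known cells sum to 97, so (1,1) = 41.
Using anti-diagonal: 46 + 61 + ? → (1,3) = 138 − 107 = 31.
The remaining cell in column 1 is (2,1) = 138 − 102 = 36.
Column 3: 31 + 51 + ? = 138, so (2,3) = 56.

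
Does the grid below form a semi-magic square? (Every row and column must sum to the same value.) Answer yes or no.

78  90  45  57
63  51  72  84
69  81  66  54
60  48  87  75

Yes

Row 1: 78 + 90 + 45 + 57 = 270.
Row 2: 63 + 51 + 72 + 84 = 270.
Row 3: 69 + 81 + 66 + 54 = 270.
Row 4: 60 + 48 + 87 + 75 = 270.
Column 1: 78 + 63 + 69 + 60 = 270.
Column 2: 90 + 51 + 81 + 48 = 270.
Column 3: 45 + 72 + 66 + 87 = 270.
Column 4: 57 + 84 + 54 + 75 = 270.
All lines sum to 270.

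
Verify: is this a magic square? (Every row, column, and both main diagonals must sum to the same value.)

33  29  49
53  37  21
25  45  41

Row 1: 33 + 29 + 49 = 111.
Row 2: 53 + 37 + 21 = 111.
Row 3: 25 + 45 + 41 = 111.
Column 1: 33 + 53 + 25 = 111.
Column 2: 29 + 37 + 45 = 111.
Column 3: 49 + 21 + 41 = 111.
Main diagonal: 33 + 37 + 41 = 111.
Anti-diagonal: 49 + 37 + 25 = 111.
All lines sum to 111.

Yes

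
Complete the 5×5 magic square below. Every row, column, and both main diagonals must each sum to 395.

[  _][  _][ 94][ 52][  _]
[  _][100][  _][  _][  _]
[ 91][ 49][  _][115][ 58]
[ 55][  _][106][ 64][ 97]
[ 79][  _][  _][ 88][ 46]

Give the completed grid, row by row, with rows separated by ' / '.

103 61 94 52 85 / 67 100 43 76 109 / 91 49 82 115 58 / 55 73 106 64 97 / 79 112 70 88 46

The remaining cell in row 3 is (3,3) = 395 − 313 = 82.
Row 4 needs 395; the known cells sum to 322, so (4,2) = 73.
Column 4: 52 + 115 + 64 + 88 + ? = 395, so (2,4) = 76.
The remaining cell in main diagonal is (1,1) = 395 − 292 = 103.
Anti-diagonal: 76 + 82 + 73 + 79 + ? = 395, so (1,5) = 85.
Row 1 must total 395; the given cells sum to 334, so (1,2) = 61.
Column 1 needs 395; the known cells sum to 328, so (2,1) = 67.
Column 2 needs 395; the known cells sum to 283, so (5,2) = 112.
Using column 5: 85 + 58 + 97 + 46 + ? → (2,5) = 395 − 286 = 109.
Row 2 must total 395; the given cells sum to 352, so (2,3) = 43.
The remaining cell in row 5 is (5,3) = 395 − 325 = 70.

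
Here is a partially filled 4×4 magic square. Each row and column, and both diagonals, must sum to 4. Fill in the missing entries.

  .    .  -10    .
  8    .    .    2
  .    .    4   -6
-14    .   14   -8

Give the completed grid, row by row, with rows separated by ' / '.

Row 4 must total 4; the given cells sum to -8, so (4,2) = 12.
Column 3 needs 4; the known cells sum to 8, so (2,3) = -4.
Column 4 must total 4; the given cells sum to -12, so (1,4) = 16.
From anti-diagonal, 4 − (16 + (-4) + (-14)) gives (3,2) = 6.
From row 2, 4 − (8 + (-4) + 2) gives (2,2) = -2.
From row 3, 4 − (6 + 4 + (-6)) gives (3,1) = 0.
Column 1: 8 + 0 + (-14) + ? = 4, so (1,1) = 10.
From column 2, 4 − (-2 + 6 + 12) gives (1,2) = -12.

10 -12 -10 16 / 8 -2 -4 2 / 0 6 4 -6 / -14 12 14 -8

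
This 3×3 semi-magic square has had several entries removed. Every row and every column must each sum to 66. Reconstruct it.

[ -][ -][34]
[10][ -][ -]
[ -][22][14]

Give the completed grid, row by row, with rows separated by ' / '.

26 6 34 / 10 38 18 / 30 22 14

Row 3 must total 66; the given cells sum to 36, so (3,1) = 30.
Using column 1: 10 + 30 + ? → (1,1) = 66 − 40 = 26.
The remaining cell in column 3 is (2,3) = 66 − 48 = 18.
From row 1, 66 − (26 + 34) gives (1,2) = 6.
From row 2, 66 − (10 + 18) gives (2,2) = 38.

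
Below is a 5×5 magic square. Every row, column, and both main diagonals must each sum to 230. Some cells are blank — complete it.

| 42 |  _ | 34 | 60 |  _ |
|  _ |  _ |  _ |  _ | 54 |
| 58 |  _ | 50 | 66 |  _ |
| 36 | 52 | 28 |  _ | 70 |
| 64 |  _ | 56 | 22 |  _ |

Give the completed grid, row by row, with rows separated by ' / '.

42 68 34 60 26 / 30 46 62 38 54 / 58 24 50 66 32 / 36 52 28 44 70 / 64 40 56 22 48

Row 4 must total 230; the given cells sum to 186, so (4,4) = 44.
Using column 1: 42 + 58 + 36 + 64 + ? → (2,1) = 230 − 200 = 30.
Using column 3: 34 + 50 + 28 + 56 + ? → (2,3) = 230 − 168 = 62.
Column 4: 60 + 66 + 44 + 22 + ? = 230, so (2,4) = 38.
From anti-diagonal, 230 − (38 + 50 + 52 + 64) gives (1,5) = 26.
Using row 1: 42 + 34 + 60 + 26 + ? → (1,2) = 230 − 162 = 68.
Row 2: 30 + 62 + 38 + 54 + ? = 230, so (2,2) = 46.
Main diagonal: 42 + 46 + 50 + 44 + ? = 230, so (5,5) = 48.
Using row 5: 64 + 56 + 22 + 48 + ? → (5,2) = 230 − 190 = 40.
Column 2 must total 230; the given cells sum to 206, so (3,2) = 24.
Using column 5: 26 + 54 + 70 + 48 + ? → (3,5) = 230 − 198 = 32.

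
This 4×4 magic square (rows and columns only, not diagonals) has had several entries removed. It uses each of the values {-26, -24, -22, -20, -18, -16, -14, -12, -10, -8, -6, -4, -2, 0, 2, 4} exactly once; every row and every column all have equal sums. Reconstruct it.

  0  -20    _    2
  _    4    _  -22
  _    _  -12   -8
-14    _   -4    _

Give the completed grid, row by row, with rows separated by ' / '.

The 16 entries sum to -176, so each line sums to -176/4 = -44.
Row 1 must total -44; the given cells sum to -18, so (1,3) = -26.
Column 3 must total -44; the given cells sum to -42, so (2,3) = -2.
Using column 4: 2 + (-22) + (-8) + ? → (4,4) = -44 − (-28) = -16.
Row 2 needs -44; the known cells sum to -20, so (2,1) = -24.
Row 4 must total -44; the given cells sum to -34, so (4,2) = -10.
From column 1, -44 − (0 + (-24) + (-14)) gives (3,1) = -6.
Using column 2: -20 + 4 + (-10) + ? → (3,2) = -44 − (-26) = -18.

0 -20 -26 2 / -24 4 -2 -22 / -6 -18 -12 -8 / -14 -10 -4 -16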